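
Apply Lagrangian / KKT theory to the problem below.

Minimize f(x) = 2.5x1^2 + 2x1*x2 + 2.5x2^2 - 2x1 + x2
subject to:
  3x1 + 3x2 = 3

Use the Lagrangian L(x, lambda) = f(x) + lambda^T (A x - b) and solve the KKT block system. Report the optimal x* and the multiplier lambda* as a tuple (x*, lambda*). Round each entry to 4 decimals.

Form the Lagrangian:
  L(x, lambda) = (1/2) x^T Q x + c^T x + lambda^T (A x - b)
Stationarity (grad_x L = 0): Q x + c + A^T lambda = 0.
Primal feasibility: A x = b.

This gives the KKT block system:
  [ Q   A^T ] [ x     ]   [-c ]
  [ A    0  ] [ lambda ] = [ b ]

Solving the linear system:
  x*      = (1, 0)
  lambda* = (-1)
  f(x*)   = 0.5

x* = (1, 0), lambda* = (-1)


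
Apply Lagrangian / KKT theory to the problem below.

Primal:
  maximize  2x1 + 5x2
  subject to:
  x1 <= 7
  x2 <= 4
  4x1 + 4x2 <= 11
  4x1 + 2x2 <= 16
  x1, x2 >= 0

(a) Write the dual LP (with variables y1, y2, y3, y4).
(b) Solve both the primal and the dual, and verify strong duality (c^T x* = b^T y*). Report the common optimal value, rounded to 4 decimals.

The standard primal-dual pair for 'max c^T x s.t. A x <= b, x >= 0' is:
  Dual:  min b^T y  s.t.  A^T y >= c,  y >= 0.

So the dual LP is:
  minimize  7y1 + 4y2 + 11y3 + 16y4
  subject to:
    y1 + 4y3 + 4y4 >= 2
    y2 + 4y3 + 2y4 >= 5
    y1, y2, y3, y4 >= 0

Solving the primal: x* = (0, 2.75).
  primal value c^T x* = 13.75.
Solving the dual: y* = (0, 0, 1.25, 0).
  dual value b^T y* = 13.75.
Strong duality: c^T x* = b^T y*. Confirmed.

13.75


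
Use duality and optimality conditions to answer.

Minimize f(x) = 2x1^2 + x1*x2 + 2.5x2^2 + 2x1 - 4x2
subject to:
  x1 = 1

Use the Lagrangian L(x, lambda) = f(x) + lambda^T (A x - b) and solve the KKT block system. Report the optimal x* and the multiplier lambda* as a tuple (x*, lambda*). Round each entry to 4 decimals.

Form the Lagrangian:
  L(x, lambda) = (1/2) x^T Q x + c^T x + lambda^T (A x - b)
Stationarity (grad_x L = 0): Q x + c + A^T lambda = 0.
Primal feasibility: A x = b.

This gives the KKT block system:
  [ Q   A^T ] [ x     ]   [-c ]
  [ A    0  ] [ lambda ] = [ b ]

Solving the linear system:
  x*      = (1, 0.6)
  lambda* = (-6.6)
  f(x*)   = 3.1

x* = (1, 0.6), lambda* = (-6.6)


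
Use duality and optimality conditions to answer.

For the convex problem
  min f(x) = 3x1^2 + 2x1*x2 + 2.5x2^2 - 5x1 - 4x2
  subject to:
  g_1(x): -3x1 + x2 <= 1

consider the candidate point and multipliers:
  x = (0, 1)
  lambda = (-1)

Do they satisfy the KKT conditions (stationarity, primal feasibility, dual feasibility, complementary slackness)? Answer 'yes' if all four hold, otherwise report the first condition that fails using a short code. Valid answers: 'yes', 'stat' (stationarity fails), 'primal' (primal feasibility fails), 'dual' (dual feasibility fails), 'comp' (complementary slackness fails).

Gradient of f: grad f(x) = Q x + c = (-3, 1)
Constraint values g_i(x) = a_i^T x - b_i:
  g_1((0, 1)) = 0
Stationarity residual: grad f(x) + sum_i lambda_i a_i = (0, 0)
  -> stationarity OK
Primal feasibility (all g_i <= 0): OK
Dual feasibility (all lambda_i >= 0): FAILS
Complementary slackness (lambda_i * g_i(x) = 0 for all i): OK

Verdict: the first failing condition is dual_feasibility -> dual.

dual


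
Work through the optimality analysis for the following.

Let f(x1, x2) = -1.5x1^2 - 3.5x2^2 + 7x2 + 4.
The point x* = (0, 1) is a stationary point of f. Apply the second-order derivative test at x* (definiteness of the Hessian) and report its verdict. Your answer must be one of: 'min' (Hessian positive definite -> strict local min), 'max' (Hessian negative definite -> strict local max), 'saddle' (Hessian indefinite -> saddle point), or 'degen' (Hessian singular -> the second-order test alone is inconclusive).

Compute the Hessian H = grad^2 f:
  H = [[-3, 0], [0, -7]]
Verify stationarity: grad f(x*) = H x* + g = (0, 0).
Eigenvalues of H: -7, -3.
Both eigenvalues < 0, so H is negative definite -> x* is a strict local max.

max


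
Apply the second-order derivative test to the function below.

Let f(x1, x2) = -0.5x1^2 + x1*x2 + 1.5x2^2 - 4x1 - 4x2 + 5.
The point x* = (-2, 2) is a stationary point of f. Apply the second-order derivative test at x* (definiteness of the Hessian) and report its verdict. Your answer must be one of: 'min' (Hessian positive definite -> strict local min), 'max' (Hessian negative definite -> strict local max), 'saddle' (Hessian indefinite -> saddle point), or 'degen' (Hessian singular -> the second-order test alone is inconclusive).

Compute the Hessian H = grad^2 f:
  H = [[-1, 1], [1, 3]]
Verify stationarity: grad f(x*) = H x* + g = (0, 0).
Eigenvalues of H: -1.2361, 3.2361.
Eigenvalues have mixed signs, so H is indefinite -> x* is a saddle point.

saddle


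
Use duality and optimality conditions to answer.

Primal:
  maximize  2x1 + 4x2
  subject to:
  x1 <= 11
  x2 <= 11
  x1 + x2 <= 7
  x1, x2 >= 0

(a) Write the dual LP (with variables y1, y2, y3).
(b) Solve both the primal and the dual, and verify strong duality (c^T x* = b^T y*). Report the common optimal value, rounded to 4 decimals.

The standard primal-dual pair for 'max c^T x s.t. A x <= b, x >= 0' is:
  Dual:  min b^T y  s.t.  A^T y >= c,  y >= 0.

So the dual LP is:
  minimize  11y1 + 11y2 + 7y3
  subject to:
    y1 + y3 >= 2
    y2 + y3 >= 4
    y1, y2, y3 >= 0

Solving the primal: x* = (0, 7).
  primal value c^T x* = 28.
Solving the dual: y* = (0, 0, 4).
  dual value b^T y* = 28.
Strong duality: c^T x* = b^T y*. Confirmed.

28


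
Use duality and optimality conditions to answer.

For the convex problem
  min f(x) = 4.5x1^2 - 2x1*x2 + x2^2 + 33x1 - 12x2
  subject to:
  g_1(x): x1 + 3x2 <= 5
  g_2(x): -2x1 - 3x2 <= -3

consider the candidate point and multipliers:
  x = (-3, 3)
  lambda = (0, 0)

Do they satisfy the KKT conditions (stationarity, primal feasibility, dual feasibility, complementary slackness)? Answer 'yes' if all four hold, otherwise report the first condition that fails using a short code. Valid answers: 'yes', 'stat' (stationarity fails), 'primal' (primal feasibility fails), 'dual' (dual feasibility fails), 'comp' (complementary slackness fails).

Gradient of f: grad f(x) = Q x + c = (0, 0)
Constraint values g_i(x) = a_i^T x - b_i:
  g_1((-3, 3)) = 1
  g_2((-3, 3)) = 0
Stationarity residual: grad f(x) + sum_i lambda_i a_i = (0, 0)
  -> stationarity OK
Primal feasibility (all g_i <= 0): FAILS
Dual feasibility (all lambda_i >= 0): OK
Complementary slackness (lambda_i * g_i(x) = 0 for all i): OK

Verdict: the first failing condition is primal_feasibility -> primal.

primal


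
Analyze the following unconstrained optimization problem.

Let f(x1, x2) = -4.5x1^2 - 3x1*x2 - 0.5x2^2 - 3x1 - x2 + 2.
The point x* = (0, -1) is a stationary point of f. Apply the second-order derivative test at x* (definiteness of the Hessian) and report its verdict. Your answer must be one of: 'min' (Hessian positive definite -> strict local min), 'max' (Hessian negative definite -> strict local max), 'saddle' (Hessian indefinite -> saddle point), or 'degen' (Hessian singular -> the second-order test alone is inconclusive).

Compute the Hessian H = grad^2 f:
  H = [[-9, -3], [-3, -1]]
Verify stationarity: grad f(x*) = H x* + g = (0, 0).
Eigenvalues of H: -10, 0.
H has a zero eigenvalue (singular; negative semidefinite but not definite), so H is neither positive definite, negative definite, nor indefinite. The second-order test alone is inconclusive -> degen.
(Indeed, f is constant along the null direction of H through x*, so x* is not a strict local extremum.)

degen


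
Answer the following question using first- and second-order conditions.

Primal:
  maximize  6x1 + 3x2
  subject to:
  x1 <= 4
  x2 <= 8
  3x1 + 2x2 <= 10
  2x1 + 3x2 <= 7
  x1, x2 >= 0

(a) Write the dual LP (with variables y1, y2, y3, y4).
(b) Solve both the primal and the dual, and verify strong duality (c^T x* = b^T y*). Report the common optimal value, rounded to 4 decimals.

The standard primal-dual pair for 'max c^T x s.t. A x <= b, x >= 0' is:
  Dual:  min b^T y  s.t.  A^T y >= c,  y >= 0.

So the dual LP is:
  minimize  4y1 + 8y2 + 10y3 + 7y4
  subject to:
    y1 + 3y3 + 2y4 >= 6
    y2 + 2y3 + 3y4 >= 3
    y1, y2, y3, y4 >= 0

Solving the primal: x* = (3.3333, 0).
  primal value c^T x* = 20.
Solving the dual: y* = (0, 0, 2, 0).
  dual value b^T y* = 20.
Strong duality: c^T x* = b^T y*. Confirmed.

20


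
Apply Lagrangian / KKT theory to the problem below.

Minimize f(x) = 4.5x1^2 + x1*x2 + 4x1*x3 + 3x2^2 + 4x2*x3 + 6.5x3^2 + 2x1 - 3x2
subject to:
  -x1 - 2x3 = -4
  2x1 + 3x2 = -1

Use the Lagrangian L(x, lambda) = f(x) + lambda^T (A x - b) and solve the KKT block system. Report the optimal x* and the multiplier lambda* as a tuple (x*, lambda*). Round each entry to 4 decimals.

Form the Lagrangian:
  L(x, lambda) = (1/2) x^T Q x + c^T x + lambda^T (A x - b)
Stationarity (grad_x L = 0): Q x + c + A^T lambda = 0.
Primal feasibility: A x = b.

This gives the KKT block system:
  [ Q   A^T ] [ x     ]   [-c ]
  [ A    0  ] [ lambda ] = [ b ]

Solving the linear system:
  x*      = (0.381, -0.5873, 1.8095)
  lambda* = (11.3492, -0.3651)
  f(x*)   = 23.7778

x* = (0.381, -0.5873, 1.8095), lambda* = (11.3492, -0.3651)


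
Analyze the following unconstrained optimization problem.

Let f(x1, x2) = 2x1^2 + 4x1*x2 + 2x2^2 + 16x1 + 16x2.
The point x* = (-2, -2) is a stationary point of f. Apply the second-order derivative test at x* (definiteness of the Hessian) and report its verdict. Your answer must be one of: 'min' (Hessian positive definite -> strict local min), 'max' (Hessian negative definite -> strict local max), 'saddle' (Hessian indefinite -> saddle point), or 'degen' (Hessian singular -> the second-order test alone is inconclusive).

Compute the Hessian H = grad^2 f:
  H = [[4, 4], [4, 4]]
Verify stationarity: grad f(x*) = H x* + g = (0, 0).
Eigenvalues of H: 0, 8.
H has a zero eigenvalue (singular; positive semidefinite but not definite), so H is neither positive definite, negative definite, nor indefinite. The second-order test alone is inconclusive -> degen.
(Indeed, f is constant along the null direction of H through x*, so x* is not a strict local extremum.)

degen


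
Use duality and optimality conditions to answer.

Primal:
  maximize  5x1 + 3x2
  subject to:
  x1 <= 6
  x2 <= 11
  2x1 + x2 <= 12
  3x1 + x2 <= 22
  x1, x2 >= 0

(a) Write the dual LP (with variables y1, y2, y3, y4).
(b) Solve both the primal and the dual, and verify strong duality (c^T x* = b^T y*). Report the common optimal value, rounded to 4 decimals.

The standard primal-dual pair for 'max c^T x s.t. A x <= b, x >= 0' is:
  Dual:  min b^T y  s.t.  A^T y >= c,  y >= 0.

So the dual LP is:
  minimize  6y1 + 11y2 + 12y3 + 22y4
  subject to:
    y1 + 2y3 + 3y4 >= 5
    y2 + y3 + y4 >= 3
    y1, y2, y3, y4 >= 0

Solving the primal: x* = (0.5, 11).
  primal value c^T x* = 35.5.
Solving the dual: y* = (0, 0.5, 2.5, 0).
  dual value b^T y* = 35.5.
Strong duality: c^T x* = b^T y*. Confirmed.

35.5


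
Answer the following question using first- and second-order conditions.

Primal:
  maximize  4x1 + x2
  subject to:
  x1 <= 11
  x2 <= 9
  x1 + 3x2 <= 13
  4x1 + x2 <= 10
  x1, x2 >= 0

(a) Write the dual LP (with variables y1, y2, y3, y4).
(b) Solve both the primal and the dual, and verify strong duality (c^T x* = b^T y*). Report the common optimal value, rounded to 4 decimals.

The standard primal-dual pair for 'max c^T x s.t. A x <= b, x >= 0' is:
  Dual:  min b^T y  s.t.  A^T y >= c,  y >= 0.

So the dual LP is:
  minimize  11y1 + 9y2 + 13y3 + 10y4
  subject to:
    y1 + y3 + 4y4 >= 4
    y2 + 3y3 + y4 >= 1
    y1, y2, y3, y4 >= 0

Solving the primal: x* = (1.5455, 3.8182).
  primal value c^T x* = 10.
Solving the dual: y* = (0, 0, 0, 1).
  dual value b^T y* = 10.
Strong duality: c^T x* = b^T y*. Confirmed.

10


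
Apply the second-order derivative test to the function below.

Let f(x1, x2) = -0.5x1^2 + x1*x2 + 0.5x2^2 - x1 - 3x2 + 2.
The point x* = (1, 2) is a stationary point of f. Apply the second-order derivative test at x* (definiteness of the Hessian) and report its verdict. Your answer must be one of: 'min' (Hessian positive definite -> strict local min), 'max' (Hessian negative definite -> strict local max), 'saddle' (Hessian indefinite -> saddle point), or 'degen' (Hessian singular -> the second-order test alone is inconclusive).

Compute the Hessian H = grad^2 f:
  H = [[-1, 1], [1, 1]]
Verify stationarity: grad f(x*) = H x* + g = (0, 0).
Eigenvalues of H: -1.4142, 1.4142.
Eigenvalues have mixed signs, so H is indefinite -> x* is a saddle point.

saddle


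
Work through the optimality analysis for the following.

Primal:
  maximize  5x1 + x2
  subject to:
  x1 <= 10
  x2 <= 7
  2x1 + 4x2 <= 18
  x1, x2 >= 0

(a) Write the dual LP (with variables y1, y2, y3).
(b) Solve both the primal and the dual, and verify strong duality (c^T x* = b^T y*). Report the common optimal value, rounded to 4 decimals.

The standard primal-dual pair for 'max c^T x s.t. A x <= b, x >= 0' is:
  Dual:  min b^T y  s.t.  A^T y >= c,  y >= 0.

So the dual LP is:
  minimize  10y1 + 7y2 + 18y3
  subject to:
    y1 + 2y3 >= 5
    y2 + 4y3 >= 1
    y1, y2, y3 >= 0

Solving the primal: x* = (9, 0).
  primal value c^T x* = 45.
Solving the dual: y* = (0, 0, 2.5).
  dual value b^T y* = 45.
Strong duality: c^T x* = b^T y*. Confirmed.

45


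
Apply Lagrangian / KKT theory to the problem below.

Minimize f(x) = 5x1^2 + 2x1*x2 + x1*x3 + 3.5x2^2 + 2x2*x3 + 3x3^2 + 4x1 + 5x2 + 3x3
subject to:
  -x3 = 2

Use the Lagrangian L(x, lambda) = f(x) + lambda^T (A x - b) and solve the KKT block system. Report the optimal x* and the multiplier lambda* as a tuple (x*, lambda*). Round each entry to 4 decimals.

Form the Lagrangian:
  L(x, lambda) = (1/2) x^T Q x + c^T x + lambda^T (A x - b)
Stationarity (grad_x L = 0): Q x + c + A^T lambda = 0.
Primal feasibility: A x = b.

This gives the KKT block system:
  [ Q   A^T ] [ x     ]   [-c ]
  [ A    0  ] [ lambda ] = [ b ]

Solving the linear system:
  x*      = (-0.1818, -0.0909, -2)
  lambda* = (-9.3636)
  f(x*)   = 5.7727

x* = (-0.1818, -0.0909, -2), lambda* = (-9.3636)


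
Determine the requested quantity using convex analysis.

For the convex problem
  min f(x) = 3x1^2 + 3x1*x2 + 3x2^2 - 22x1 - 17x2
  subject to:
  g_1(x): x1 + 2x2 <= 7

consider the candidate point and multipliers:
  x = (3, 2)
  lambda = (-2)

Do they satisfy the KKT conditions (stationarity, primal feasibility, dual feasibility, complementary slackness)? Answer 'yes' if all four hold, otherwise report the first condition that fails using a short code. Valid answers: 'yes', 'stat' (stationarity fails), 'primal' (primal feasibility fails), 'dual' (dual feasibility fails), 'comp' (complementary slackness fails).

Gradient of f: grad f(x) = Q x + c = (2, 4)
Constraint values g_i(x) = a_i^T x - b_i:
  g_1((3, 2)) = 0
Stationarity residual: grad f(x) + sum_i lambda_i a_i = (0, 0)
  -> stationarity OK
Primal feasibility (all g_i <= 0): OK
Dual feasibility (all lambda_i >= 0): FAILS
Complementary slackness (lambda_i * g_i(x) = 0 for all i): OK

Verdict: the first failing condition is dual_feasibility -> dual.

dual


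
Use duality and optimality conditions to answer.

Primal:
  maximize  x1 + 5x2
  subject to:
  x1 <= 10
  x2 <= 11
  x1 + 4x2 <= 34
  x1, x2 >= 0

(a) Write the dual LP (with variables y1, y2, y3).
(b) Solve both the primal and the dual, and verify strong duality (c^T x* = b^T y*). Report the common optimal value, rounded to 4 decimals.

The standard primal-dual pair for 'max c^T x s.t. A x <= b, x >= 0' is:
  Dual:  min b^T y  s.t.  A^T y >= c,  y >= 0.

So the dual LP is:
  minimize  10y1 + 11y2 + 34y3
  subject to:
    y1 + y3 >= 1
    y2 + 4y3 >= 5
    y1, y2, y3 >= 0

Solving the primal: x* = (0, 8.5).
  primal value c^T x* = 42.5.
Solving the dual: y* = (0, 0, 1.25).
  dual value b^T y* = 42.5.
Strong duality: c^T x* = b^T y*. Confirmed.

42.5


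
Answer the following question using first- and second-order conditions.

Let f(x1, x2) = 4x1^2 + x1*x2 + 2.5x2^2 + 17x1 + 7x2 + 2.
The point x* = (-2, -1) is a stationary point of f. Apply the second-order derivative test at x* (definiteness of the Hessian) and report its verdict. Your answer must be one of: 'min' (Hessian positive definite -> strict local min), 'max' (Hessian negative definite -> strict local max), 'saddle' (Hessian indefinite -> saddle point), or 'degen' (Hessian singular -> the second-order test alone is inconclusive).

Compute the Hessian H = grad^2 f:
  H = [[8, 1], [1, 5]]
Verify stationarity: grad f(x*) = H x* + g = (0, 0).
Eigenvalues of H: 4.6972, 8.3028.
Both eigenvalues > 0, so H is positive definite -> x* is a strict local min.

min


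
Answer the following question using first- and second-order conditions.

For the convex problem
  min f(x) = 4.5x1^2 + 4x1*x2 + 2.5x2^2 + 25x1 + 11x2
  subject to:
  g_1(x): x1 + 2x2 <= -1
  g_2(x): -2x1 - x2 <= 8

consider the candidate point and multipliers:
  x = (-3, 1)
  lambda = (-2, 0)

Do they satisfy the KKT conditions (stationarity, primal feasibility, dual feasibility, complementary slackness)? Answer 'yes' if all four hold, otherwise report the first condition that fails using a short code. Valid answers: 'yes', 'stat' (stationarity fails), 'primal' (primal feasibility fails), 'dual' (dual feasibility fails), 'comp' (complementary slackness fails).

Gradient of f: grad f(x) = Q x + c = (2, 4)
Constraint values g_i(x) = a_i^T x - b_i:
  g_1((-3, 1)) = 0
  g_2((-3, 1)) = -3
Stationarity residual: grad f(x) + sum_i lambda_i a_i = (0, 0)
  -> stationarity OK
Primal feasibility (all g_i <= 0): OK
Dual feasibility (all lambda_i >= 0): FAILS
Complementary slackness (lambda_i * g_i(x) = 0 for all i): OK

Verdict: the first failing condition is dual_feasibility -> dual.

dual


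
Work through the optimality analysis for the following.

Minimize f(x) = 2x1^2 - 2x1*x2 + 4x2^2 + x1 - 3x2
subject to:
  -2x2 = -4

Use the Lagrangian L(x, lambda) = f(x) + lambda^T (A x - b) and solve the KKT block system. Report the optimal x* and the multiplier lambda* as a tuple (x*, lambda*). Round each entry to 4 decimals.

Form the Lagrangian:
  L(x, lambda) = (1/2) x^T Q x + c^T x + lambda^T (A x - b)
Stationarity (grad_x L = 0): Q x + c + A^T lambda = 0.
Primal feasibility: A x = b.

This gives the KKT block system:
  [ Q   A^T ] [ x     ]   [-c ]
  [ A    0  ] [ lambda ] = [ b ]

Solving the linear system:
  x*      = (0.75, 2)
  lambda* = (5.75)
  f(x*)   = 8.875

x* = (0.75, 2), lambda* = (5.75)


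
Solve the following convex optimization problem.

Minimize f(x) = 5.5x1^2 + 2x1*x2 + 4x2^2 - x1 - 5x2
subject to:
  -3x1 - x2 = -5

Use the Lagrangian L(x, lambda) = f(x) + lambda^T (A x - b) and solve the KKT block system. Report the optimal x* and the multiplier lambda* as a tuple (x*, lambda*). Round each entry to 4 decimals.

Form the Lagrangian:
  L(x, lambda) = (1/2) x^T Q x + c^T x + lambda^T (A x - b)
Stationarity (grad_x L = 0): Q x + c + A^T lambda = 0.
Primal feasibility: A x = b.

This gives the KKT block system:
  [ Q   A^T ] [ x     ]   [-c ]
  [ A    0  ] [ lambda ] = [ b ]

Solving the linear system:
  x*      = (1.3521, 0.9437)
  lambda* = (5.2535)
  f(x*)   = 10.0986

x* = (1.3521, 0.9437), lambda* = (5.2535)


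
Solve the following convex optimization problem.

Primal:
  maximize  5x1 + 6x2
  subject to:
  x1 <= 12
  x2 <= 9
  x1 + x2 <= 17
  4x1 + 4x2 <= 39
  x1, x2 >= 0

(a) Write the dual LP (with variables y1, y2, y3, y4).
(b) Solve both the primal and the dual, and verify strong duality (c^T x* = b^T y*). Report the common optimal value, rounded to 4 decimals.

The standard primal-dual pair for 'max c^T x s.t. A x <= b, x >= 0' is:
  Dual:  min b^T y  s.t.  A^T y >= c,  y >= 0.

So the dual LP is:
  minimize  12y1 + 9y2 + 17y3 + 39y4
  subject to:
    y1 + y3 + 4y4 >= 5
    y2 + y3 + 4y4 >= 6
    y1, y2, y3, y4 >= 0

Solving the primal: x* = (0.75, 9).
  primal value c^T x* = 57.75.
Solving the dual: y* = (0, 1, 0, 1.25).
  dual value b^T y* = 57.75.
Strong duality: c^T x* = b^T y*. Confirmed.

57.75


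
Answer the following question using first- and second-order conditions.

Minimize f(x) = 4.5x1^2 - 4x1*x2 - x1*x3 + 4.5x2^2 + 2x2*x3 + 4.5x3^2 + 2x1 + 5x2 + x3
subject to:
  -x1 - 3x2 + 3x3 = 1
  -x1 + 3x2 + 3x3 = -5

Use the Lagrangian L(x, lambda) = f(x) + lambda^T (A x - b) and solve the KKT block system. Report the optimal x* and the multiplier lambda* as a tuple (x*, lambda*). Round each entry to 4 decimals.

Form the Lagrangian:
  L(x, lambda) = (1/2) x^T Q x + c^T x + lambda^T (A x - b)
Stationarity (grad_x L = 0): Q x + c + A^T lambda = 0.
Primal feasibility: A x = b.

This gives the KKT block system:
  [ Q   A^T ] [ x     ]   [-c ]
  [ A    0  ] [ lambda ] = [ b ]

Solving the linear system:
  x*      = (-0.4643, -1, -0.8214)
  lambda* = (0.6905, 1.9524)
  f(x*)   = 1.1607

x* = (-0.4643, -1, -0.8214), lambda* = (0.6905, 1.9524)


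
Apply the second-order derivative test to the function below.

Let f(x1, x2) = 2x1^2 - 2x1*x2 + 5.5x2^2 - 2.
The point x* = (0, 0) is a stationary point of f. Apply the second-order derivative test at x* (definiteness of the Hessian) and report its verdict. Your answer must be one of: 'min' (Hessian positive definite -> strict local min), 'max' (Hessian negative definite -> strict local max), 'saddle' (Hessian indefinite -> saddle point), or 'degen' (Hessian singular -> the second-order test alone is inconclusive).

Compute the Hessian H = grad^2 f:
  H = [[4, -2], [-2, 11]]
Verify stationarity: grad f(x*) = H x* + g = (0, 0).
Eigenvalues of H: 3.4689, 11.5311.
Both eigenvalues > 0, so H is positive definite -> x* is a strict local min.

min


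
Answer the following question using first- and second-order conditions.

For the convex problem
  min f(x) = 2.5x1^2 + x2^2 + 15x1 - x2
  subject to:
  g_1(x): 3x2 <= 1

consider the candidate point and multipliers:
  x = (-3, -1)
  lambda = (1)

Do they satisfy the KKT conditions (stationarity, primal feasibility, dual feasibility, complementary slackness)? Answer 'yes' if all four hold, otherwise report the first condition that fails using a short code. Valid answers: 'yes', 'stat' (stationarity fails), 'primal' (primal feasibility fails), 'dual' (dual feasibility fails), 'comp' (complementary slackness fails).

Gradient of f: grad f(x) = Q x + c = (0, -3)
Constraint values g_i(x) = a_i^T x - b_i:
  g_1((-3, -1)) = -4
Stationarity residual: grad f(x) + sum_i lambda_i a_i = (0, 0)
  -> stationarity OK
Primal feasibility (all g_i <= 0): OK
Dual feasibility (all lambda_i >= 0): OK
Complementary slackness (lambda_i * g_i(x) = 0 for all i): FAILS

Verdict: the first failing condition is complementary_slackness -> comp.

comp


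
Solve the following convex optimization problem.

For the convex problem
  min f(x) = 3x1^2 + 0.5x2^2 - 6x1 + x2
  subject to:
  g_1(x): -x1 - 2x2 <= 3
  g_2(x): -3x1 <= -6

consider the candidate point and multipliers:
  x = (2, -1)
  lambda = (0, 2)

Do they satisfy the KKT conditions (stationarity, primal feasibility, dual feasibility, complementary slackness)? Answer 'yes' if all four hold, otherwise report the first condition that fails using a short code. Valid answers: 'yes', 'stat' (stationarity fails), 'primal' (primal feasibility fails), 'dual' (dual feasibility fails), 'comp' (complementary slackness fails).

Gradient of f: grad f(x) = Q x + c = (6, 0)
Constraint values g_i(x) = a_i^T x - b_i:
  g_1((2, -1)) = -3
  g_2((2, -1)) = 0
Stationarity residual: grad f(x) + sum_i lambda_i a_i = (0, 0)
  -> stationarity OK
Primal feasibility (all g_i <= 0): OK
Dual feasibility (all lambda_i >= 0): OK
Complementary slackness (lambda_i * g_i(x) = 0 for all i): OK

Verdict: yes, KKT holds.

yes


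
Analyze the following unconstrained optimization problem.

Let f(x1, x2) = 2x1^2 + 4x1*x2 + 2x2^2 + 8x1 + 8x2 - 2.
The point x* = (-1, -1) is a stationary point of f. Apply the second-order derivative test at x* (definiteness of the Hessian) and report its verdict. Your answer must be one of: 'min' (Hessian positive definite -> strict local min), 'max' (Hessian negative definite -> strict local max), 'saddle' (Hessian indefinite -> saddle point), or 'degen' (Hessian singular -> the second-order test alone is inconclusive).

Compute the Hessian H = grad^2 f:
  H = [[4, 4], [4, 4]]
Verify stationarity: grad f(x*) = H x* + g = (0, 0).
Eigenvalues of H: 0, 8.
H has a zero eigenvalue (singular; positive semidefinite but not definite), so H is neither positive definite, negative definite, nor indefinite. The second-order test alone is inconclusive -> degen.
(Indeed, f is constant along the null direction of H through x*, so x* is not a strict local extremum.)

degen


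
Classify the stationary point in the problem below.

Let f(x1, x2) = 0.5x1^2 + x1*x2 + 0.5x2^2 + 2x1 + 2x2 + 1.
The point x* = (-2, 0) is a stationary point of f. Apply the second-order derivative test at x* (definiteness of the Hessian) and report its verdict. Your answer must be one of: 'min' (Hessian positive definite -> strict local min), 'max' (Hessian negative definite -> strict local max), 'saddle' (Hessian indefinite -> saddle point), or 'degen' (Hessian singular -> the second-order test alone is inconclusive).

Compute the Hessian H = grad^2 f:
  H = [[1, 1], [1, 1]]
Verify stationarity: grad f(x*) = H x* + g = (0, 0).
Eigenvalues of H: 0, 2.
H has a zero eigenvalue (singular; positive semidefinite but not definite), so H is neither positive definite, negative definite, nor indefinite. The second-order test alone is inconclusive -> degen.
(Indeed, f is constant along the null direction of H through x*, so x* is not a strict local extremum.)

degen


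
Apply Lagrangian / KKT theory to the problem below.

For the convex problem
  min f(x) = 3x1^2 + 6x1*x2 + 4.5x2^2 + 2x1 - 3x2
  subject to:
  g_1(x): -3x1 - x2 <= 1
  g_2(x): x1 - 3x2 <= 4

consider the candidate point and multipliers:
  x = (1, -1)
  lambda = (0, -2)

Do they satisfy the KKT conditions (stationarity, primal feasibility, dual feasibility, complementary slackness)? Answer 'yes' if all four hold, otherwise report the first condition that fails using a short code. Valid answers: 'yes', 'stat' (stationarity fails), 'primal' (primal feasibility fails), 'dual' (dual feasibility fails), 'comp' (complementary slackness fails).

Gradient of f: grad f(x) = Q x + c = (2, -6)
Constraint values g_i(x) = a_i^T x - b_i:
  g_1((1, -1)) = -3
  g_2((1, -1)) = 0
Stationarity residual: grad f(x) + sum_i lambda_i a_i = (0, 0)
  -> stationarity OK
Primal feasibility (all g_i <= 0): OK
Dual feasibility (all lambda_i >= 0): FAILS
Complementary slackness (lambda_i * g_i(x) = 0 for all i): OK

Verdict: the first failing condition is dual_feasibility -> dual.

dual


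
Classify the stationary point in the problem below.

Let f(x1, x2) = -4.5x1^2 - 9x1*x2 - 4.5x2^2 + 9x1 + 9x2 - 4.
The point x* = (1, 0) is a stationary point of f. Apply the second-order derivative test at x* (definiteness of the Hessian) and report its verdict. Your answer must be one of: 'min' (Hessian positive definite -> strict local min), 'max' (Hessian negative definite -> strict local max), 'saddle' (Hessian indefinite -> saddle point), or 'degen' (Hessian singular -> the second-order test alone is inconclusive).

Compute the Hessian H = grad^2 f:
  H = [[-9, -9], [-9, -9]]
Verify stationarity: grad f(x*) = H x* + g = (0, 0).
Eigenvalues of H: -18, 0.
H has a zero eigenvalue (singular; negative semidefinite but not definite), so H is neither positive definite, negative definite, nor indefinite. The second-order test alone is inconclusive -> degen.
(Indeed, f is constant along the null direction of H through x*, so x* is not a strict local extremum.)

degen


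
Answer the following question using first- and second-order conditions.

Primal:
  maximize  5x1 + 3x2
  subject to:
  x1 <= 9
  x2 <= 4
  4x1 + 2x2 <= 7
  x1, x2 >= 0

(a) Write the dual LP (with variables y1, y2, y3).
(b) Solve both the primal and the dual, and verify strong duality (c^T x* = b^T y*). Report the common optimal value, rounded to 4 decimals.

The standard primal-dual pair for 'max c^T x s.t. A x <= b, x >= 0' is:
  Dual:  min b^T y  s.t.  A^T y >= c,  y >= 0.

So the dual LP is:
  minimize  9y1 + 4y2 + 7y3
  subject to:
    y1 + 4y3 >= 5
    y2 + 2y3 >= 3
    y1, y2, y3 >= 0

Solving the primal: x* = (0, 3.5).
  primal value c^T x* = 10.5.
Solving the dual: y* = (0, 0, 1.5).
  dual value b^T y* = 10.5.
Strong duality: c^T x* = b^T y*. Confirmed.

10.5


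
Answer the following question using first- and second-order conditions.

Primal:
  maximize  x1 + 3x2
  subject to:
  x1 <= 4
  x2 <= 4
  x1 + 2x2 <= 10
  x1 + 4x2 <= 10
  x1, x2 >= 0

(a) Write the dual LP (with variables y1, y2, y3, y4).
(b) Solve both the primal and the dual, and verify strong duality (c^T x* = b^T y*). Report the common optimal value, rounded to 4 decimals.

The standard primal-dual pair for 'max c^T x s.t. A x <= b, x >= 0' is:
  Dual:  min b^T y  s.t.  A^T y >= c,  y >= 0.

So the dual LP is:
  minimize  4y1 + 4y2 + 10y3 + 10y4
  subject to:
    y1 + y3 + y4 >= 1
    y2 + 2y3 + 4y4 >= 3
    y1, y2, y3, y4 >= 0

Solving the primal: x* = (4, 1.5).
  primal value c^T x* = 8.5.
Solving the dual: y* = (0.25, 0, 0, 0.75).
  dual value b^T y* = 8.5.
Strong duality: c^T x* = b^T y*. Confirmed.

8.5


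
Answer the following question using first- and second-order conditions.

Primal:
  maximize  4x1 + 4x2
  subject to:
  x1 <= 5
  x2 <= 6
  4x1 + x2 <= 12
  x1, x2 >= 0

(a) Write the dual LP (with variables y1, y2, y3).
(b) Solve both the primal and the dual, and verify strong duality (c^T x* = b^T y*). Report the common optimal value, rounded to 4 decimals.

The standard primal-dual pair for 'max c^T x s.t. A x <= b, x >= 0' is:
  Dual:  min b^T y  s.t.  A^T y >= c,  y >= 0.

So the dual LP is:
  minimize  5y1 + 6y2 + 12y3
  subject to:
    y1 + 4y3 >= 4
    y2 + y3 >= 4
    y1, y2, y3 >= 0

Solving the primal: x* = (1.5, 6).
  primal value c^T x* = 30.
Solving the dual: y* = (0, 3, 1).
  dual value b^T y* = 30.
Strong duality: c^T x* = b^T y*. Confirmed.

30


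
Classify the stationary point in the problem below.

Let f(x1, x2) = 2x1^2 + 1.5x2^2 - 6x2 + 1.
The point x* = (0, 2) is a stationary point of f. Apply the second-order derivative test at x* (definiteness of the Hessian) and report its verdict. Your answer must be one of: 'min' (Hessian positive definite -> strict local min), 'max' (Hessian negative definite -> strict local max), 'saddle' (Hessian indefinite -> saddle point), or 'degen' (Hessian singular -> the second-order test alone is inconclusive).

Compute the Hessian H = grad^2 f:
  H = [[4, 0], [0, 3]]
Verify stationarity: grad f(x*) = H x* + g = (0, 0).
Eigenvalues of H: 3, 4.
Both eigenvalues > 0, so H is positive definite -> x* is a strict local min.

min


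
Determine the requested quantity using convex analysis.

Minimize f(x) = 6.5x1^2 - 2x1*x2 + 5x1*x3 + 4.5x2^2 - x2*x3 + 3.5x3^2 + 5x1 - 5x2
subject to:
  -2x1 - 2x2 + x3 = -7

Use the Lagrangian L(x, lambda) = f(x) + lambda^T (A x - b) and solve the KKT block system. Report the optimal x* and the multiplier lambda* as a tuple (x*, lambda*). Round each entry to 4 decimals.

Form the Lagrangian:
  L(x, lambda) = (1/2) x^T Q x + c^T x + lambda^T (A x - b)
Stationarity (grad_x L = 0): Q x + c + A^T lambda = 0.
Primal feasibility: A x = b.

This gives the KKT block system:
  [ Q   A^T ] [ x     ]   [-c ]
  [ A    0  ] [ lambda ] = [ b ]

Solving the linear system:
  x*      = (1.1202, 1.755, -1.2497)
  lambda* = (4.902)
  f(x*)   = 15.57

x* = (1.1202, 1.755, -1.2497), lambda* = (4.902)


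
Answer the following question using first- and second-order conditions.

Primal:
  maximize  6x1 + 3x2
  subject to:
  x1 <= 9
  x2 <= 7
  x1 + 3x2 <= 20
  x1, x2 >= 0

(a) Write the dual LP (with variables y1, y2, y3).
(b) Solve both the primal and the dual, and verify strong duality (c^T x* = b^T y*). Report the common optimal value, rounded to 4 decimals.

The standard primal-dual pair for 'max c^T x s.t. A x <= b, x >= 0' is:
  Dual:  min b^T y  s.t.  A^T y >= c,  y >= 0.

So the dual LP is:
  minimize  9y1 + 7y2 + 20y3
  subject to:
    y1 + y3 >= 6
    y2 + 3y3 >= 3
    y1, y2, y3 >= 0

Solving the primal: x* = (9, 3.6667).
  primal value c^T x* = 65.
Solving the dual: y* = (5, 0, 1).
  dual value b^T y* = 65.
Strong duality: c^T x* = b^T y*. Confirmed.

65


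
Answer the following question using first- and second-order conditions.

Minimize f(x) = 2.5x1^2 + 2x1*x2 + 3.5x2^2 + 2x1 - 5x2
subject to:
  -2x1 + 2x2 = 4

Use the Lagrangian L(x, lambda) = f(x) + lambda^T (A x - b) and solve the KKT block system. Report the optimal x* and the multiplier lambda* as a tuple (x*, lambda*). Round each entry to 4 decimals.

Form the Lagrangian:
  L(x, lambda) = (1/2) x^T Q x + c^T x + lambda^T (A x - b)
Stationarity (grad_x L = 0): Q x + c + A^T lambda = 0.
Primal feasibility: A x = b.

This gives the KKT block system:
  [ Q   A^T ] [ x     ]   [-c ]
  [ A    0  ] [ lambda ] = [ b ]

Solving the linear system:
  x*      = (-0.9375, 1.0625)
  lambda* = (-0.2813)
  f(x*)   = -3.0312

x* = (-0.9375, 1.0625), lambda* = (-0.2813)


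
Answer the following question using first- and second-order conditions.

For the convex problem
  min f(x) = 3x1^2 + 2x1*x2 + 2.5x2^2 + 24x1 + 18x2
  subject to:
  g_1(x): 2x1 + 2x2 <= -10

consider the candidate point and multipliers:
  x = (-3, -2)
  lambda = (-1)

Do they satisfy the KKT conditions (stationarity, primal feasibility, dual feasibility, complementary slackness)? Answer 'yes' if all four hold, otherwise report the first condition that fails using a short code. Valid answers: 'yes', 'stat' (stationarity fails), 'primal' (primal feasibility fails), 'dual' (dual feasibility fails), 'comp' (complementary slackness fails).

Gradient of f: grad f(x) = Q x + c = (2, 2)
Constraint values g_i(x) = a_i^T x - b_i:
  g_1((-3, -2)) = 0
Stationarity residual: grad f(x) + sum_i lambda_i a_i = (0, 0)
  -> stationarity OK
Primal feasibility (all g_i <= 0): OK
Dual feasibility (all lambda_i >= 0): FAILS
Complementary slackness (lambda_i * g_i(x) = 0 for all i): OK

Verdict: the first failing condition is dual_feasibility -> dual.

dual


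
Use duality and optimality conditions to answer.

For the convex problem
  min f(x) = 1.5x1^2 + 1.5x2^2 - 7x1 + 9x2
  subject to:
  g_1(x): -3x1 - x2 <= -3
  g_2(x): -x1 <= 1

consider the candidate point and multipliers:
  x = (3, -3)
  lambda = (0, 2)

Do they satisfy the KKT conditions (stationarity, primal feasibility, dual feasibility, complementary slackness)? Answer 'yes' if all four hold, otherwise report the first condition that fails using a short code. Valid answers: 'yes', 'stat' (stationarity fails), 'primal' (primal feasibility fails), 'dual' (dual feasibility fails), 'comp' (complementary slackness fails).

Gradient of f: grad f(x) = Q x + c = (2, 0)
Constraint values g_i(x) = a_i^T x - b_i:
  g_1((3, -3)) = -3
  g_2((3, -3)) = -4
Stationarity residual: grad f(x) + sum_i lambda_i a_i = (0, 0)
  -> stationarity OK
Primal feasibility (all g_i <= 0): OK
Dual feasibility (all lambda_i >= 0): OK
Complementary slackness (lambda_i * g_i(x) = 0 for all i): FAILS

Verdict: the first failing condition is complementary_slackness -> comp.

comp


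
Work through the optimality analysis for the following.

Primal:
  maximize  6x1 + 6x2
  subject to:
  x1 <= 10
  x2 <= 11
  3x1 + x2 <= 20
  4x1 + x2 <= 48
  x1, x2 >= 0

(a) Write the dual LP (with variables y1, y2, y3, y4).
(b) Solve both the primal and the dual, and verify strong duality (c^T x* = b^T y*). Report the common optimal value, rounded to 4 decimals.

The standard primal-dual pair for 'max c^T x s.t. A x <= b, x >= 0' is:
  Dual:  min b^T y  s.t.  A^T y >= c,  y >= 0.

So the dual LP is:
  minimize  10y1 + 11y2 + 20y3 + 48y4
  subject to:
    y1 + 3y3 + 4y4 >= 6
    y2 + y3 + y4 >= 6
    y1, y2, y3, y4 >= 0

Solving the primal: x* = (3, 11).
  primal value c^T x* = 84.
Solving the dual: y* = (0, 4, 2, 0).
  dual value b^T y* = 84.
Strong duality: c^T x* = b^T y*. Confirmed.

84


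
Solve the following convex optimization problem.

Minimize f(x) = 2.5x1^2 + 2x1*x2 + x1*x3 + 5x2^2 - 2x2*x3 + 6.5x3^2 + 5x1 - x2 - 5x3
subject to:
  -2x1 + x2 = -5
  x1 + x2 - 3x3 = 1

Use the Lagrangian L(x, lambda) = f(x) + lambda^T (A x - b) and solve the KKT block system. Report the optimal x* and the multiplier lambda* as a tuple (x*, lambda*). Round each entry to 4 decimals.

Form the Lagrangian:
  L(x, lambda) = (1/2) x^T Q x + c^T x + lambda^T (A x - b)
Stationarity (grad_x L = 0): Q x + c + A^T lambda = 0.
Primal feasibility: A x = b.

This gives the KKT block system:
  [ Q   A^T ] [ x     ]   [-c ]
  [ A    0  ] [ lambda ] = [ b ]

Solving the linear system:
  x*      = (2.0333, -0.9333, 0.0333)
  lambda* = (6.5556, -0.2222)
  f(x*)   = 21.9667

x* = (2.0333, -0.9333, 0.0333), lambda* = (6.5556, -0.2222)


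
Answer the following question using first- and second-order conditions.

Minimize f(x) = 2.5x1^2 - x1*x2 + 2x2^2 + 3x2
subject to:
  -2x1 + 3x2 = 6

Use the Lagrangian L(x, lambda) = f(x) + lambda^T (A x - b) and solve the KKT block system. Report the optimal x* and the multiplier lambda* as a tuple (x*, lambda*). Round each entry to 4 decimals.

Form the Lagrangian:
  L(x, lambda) = (1/2) x^T Q x + c^T x + lambda^T (A x - b)
Stationarity (grad_x L = 0): Q x + c + A^T lambda = 0.
Primal feasibility: A x = b.

This gives the KKT block system:
  [ Q   A^T ] [ x     ]   [-c ]
  [ A    0  ] [ lambda ] = [ b ]

Solving the linear system:
  x*      = (-0.9796, 1.3469)
  lambda* = (-3.1224)
  f(x*)   = 11.3878

x* = (-0.9796, 1.3469), lambda* = (-3.1224)


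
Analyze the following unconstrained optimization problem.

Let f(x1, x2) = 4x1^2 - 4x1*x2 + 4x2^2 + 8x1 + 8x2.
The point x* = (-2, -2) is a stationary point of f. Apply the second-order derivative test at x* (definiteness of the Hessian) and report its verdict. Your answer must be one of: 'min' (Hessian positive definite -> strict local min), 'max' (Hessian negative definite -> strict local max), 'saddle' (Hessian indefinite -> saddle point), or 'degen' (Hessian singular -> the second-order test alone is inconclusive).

Compute the Hessian H = grad^2 f:
  H = [[8, -4], [-4, 8]]
Verify stationarity: grad f(x*) = H x* + g = (0, 0).
Eigenvalues of H: 4, 12.
Both eigenvalues > 0, so H is positive definite -> x* is a strict local min.

min


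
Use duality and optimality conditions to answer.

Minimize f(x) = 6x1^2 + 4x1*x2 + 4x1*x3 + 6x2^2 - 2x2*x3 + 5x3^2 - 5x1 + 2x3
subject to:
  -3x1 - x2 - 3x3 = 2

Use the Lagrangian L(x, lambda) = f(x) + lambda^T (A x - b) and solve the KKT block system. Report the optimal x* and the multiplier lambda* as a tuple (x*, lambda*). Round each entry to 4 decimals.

Form the Lagrangian:
  L(x, lambda) = (1/2) x^T Q x + c^T x + lambda^T (A x - b)
Stationarity (grad_x L = 0): Q x + c + A^T lambda = 0.
Primal feasibility: A x = b.

This gives the KKT block system:
  [ Q   A^T ] [ x     ]   [-c ]
  [ A    0  ] [ lambda ] = [ b ]

Solving the linear system:
  x*      = (0.4807, -0.4662, -0.992)
  lambda* = (-1.6881)
  f(x*)   = -0.5056

x* = (0.4807, -0.4662, -0.992), lambda* = (-1.6881)


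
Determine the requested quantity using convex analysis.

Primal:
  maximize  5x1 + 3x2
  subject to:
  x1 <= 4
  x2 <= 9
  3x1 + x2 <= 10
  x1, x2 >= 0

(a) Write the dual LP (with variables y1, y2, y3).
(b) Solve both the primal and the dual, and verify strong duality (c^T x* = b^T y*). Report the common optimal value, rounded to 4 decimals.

The standard primal-dual pair for 'max c^T x s.t. A x <= b, x >= 0' is:
  Dual:  min b^T y  s.t.  A^T y >= c,  y >= 0.

So the dual LP is:
  minimize  4y1 + 9y2 + 10y3
  subject to:
    y1 + 3y3 >= 5
    y2 + y3 >= 3
    y1, y2, y3 >= 0

Solving the primal: x* = (0.3333, 9).
  primal value c^T x* = 28.6667.
Solving the dual: y* = (0, 1.3333, 1.6667).
  dual value b^T y* = 28.6667.
Strong duality: c^T x* = b^T y*. Confirmed.

28.6667


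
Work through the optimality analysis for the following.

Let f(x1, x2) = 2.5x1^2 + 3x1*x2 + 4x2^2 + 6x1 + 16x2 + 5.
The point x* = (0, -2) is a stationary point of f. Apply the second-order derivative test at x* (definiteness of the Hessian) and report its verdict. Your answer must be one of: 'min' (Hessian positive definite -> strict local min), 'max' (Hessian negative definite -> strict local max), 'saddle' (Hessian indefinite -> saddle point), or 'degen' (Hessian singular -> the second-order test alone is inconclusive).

Compute the Hessian H = grad^2 f:
  H = [[5, 3], [3, 8]]
Verify stationarity: grad f(x*) = H x* + g = (0, 0).
Eigenvalues of H: 3.1459, 9.8541.
Both eigenvalues > 0, so H is positive definite -> x* is a strict local min.

min
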